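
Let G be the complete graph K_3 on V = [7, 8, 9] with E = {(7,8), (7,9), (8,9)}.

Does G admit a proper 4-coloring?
Yes, G is 4-colorable

A valid 4-coloring: color 1: [9]; color 2: [8]; color 3: [7].
(χ(G) = 3 ≤ 4.)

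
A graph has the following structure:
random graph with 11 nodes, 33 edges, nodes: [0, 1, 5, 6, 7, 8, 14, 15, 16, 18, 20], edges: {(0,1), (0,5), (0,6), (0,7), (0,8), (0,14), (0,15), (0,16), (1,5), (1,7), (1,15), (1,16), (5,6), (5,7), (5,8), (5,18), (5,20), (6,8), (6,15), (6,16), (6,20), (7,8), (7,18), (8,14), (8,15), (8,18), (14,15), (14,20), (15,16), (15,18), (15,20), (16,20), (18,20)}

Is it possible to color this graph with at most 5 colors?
Yes, G is 5-colorable

A valid 5-coloring: color 1: [0, 20]; color 2: [5, 15]; color 3: [8, 16]; color 4: [6, 7, 14]; color 5: [1, 18].
(χ(G) = 5 ≤ 5.)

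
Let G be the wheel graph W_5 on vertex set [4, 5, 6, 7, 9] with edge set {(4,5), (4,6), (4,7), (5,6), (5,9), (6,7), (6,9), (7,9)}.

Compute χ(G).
χ(G) = 3

Clique number ω(G) = 3 (lower bound: χ ≥ ω).
The clique on [5, 6, 9] has size 3, forcing χ ≥ 3, and the coloring below uses 3 colors, so χ(G) = 3.
A valid 3-coloring: color 1: [6]; color 2: [5, 7]; color 3: [4, 9].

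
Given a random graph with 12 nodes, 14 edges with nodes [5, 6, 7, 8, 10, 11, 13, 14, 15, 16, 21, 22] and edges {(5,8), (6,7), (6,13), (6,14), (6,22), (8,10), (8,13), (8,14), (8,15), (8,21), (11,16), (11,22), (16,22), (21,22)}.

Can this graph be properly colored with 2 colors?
The clique on vertices [11, 16, 22] has size 3 > 2, so it alone needs 3 colors.

No, G is not 2-colorable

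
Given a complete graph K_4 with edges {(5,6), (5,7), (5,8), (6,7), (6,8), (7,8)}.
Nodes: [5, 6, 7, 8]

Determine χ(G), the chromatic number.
χ(G) = 4

Clique number ω(G) = 4 (lower bound: χ ≥ ω).
The clique on [5, 6, 7, 8] has size 4, forcing χ ≥ 4, and the coloring below uses 4 colors, so χ(G) = 4.
A valid 4-coloring: color 1: [7]; color 2: [5]; color 3: [8]; color 4: [6].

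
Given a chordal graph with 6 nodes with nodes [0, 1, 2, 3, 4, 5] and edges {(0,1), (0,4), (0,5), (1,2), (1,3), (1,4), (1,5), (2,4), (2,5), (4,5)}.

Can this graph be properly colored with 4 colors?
Yes, G is 4-colorable

A valid 4-coloring: color 1: [1]; color 2: [3, 4]; color 3: [5]; color 4: [0, 2].
(χ(G) = 4 ≤ 4.)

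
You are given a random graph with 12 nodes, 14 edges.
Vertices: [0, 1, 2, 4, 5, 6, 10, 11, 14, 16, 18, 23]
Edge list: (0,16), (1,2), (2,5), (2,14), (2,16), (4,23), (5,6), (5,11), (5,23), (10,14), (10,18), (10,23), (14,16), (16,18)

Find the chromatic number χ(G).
χ(G) = 3

Clique number ω(G) = 3 (lower bound: χ ≥ ω).
The clique on [2, 14, 16] has size 3, forcing χ ≥ 3, and the coloring below uses 3 colors, so χ(G) = 3.
A valid 3-coloring: color 1: [0, 2, 6, 11, 18, 23]; color 2: [1, 4, 5, 10, 16]; color 3: [14].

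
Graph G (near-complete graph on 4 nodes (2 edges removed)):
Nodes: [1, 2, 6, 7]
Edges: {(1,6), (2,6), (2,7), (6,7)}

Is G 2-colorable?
The clique on vertices [2, 6, 7] has size 3 > 2, so it alone needs 3 colors.

No, G is not 2-colorable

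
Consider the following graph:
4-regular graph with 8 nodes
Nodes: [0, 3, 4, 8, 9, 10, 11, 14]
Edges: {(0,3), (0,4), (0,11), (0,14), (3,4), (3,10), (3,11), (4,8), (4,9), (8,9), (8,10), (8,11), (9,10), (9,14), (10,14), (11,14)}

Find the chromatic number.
χ(G) = 3

Clique number ω(G) = 3 (lower bound: χ ≥ ω).
The clique on [0, 3, 11] has size 3, forcing χ ≥ 3, and the coloring below uses 3 colors, so χ(G) = 3.
A valid 3-coloring: color 1: [0, 9]; color 2: [3, 8, 14]; color 3: [4, 10, 11].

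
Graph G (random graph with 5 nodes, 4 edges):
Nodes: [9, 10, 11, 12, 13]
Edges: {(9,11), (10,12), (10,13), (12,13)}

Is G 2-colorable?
No, G is not 2-colorable

The clique on vertices [10, 12, 13] has size 3 > 2, so it alone needs 3 colors.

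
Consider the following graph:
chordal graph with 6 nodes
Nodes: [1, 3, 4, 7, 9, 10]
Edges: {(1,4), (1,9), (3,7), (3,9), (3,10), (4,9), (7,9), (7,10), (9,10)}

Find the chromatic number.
χ(G) = 4

Clique number ω(G) = 4 (lower bound: χ ≥ ω).
The clique on [3, 7, 9, 10] has size 4, forcing χ ≥ 4, and the coloring below uses 4 colors, so χ(G) = 4.
A valid 4-coloring: color 1: [9]; color 2: [4, 7]; color 3: [1, 10]; color 4: [3].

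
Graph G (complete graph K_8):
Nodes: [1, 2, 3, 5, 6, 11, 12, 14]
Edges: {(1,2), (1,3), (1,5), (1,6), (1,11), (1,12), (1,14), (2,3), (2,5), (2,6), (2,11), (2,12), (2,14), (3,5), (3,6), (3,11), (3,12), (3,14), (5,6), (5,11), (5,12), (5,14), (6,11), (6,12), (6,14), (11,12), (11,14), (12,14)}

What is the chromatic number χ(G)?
Clique number ω(G) = 8 (lower bound: χ ≥ ω).
The clique on [1, 2, 3, 5, 6, 11, 12, 14] has size 8, forcing χ ≥ 8, and the coloring below uses 8 colors, so χ(G) = 8.
A valid 8-coloring: color 1: [1]; color 2: [5]; color 3: [11]; color 4: [6]; color 5: [3]; color 6: [2]; color 7: [12]; color 8: [14].

χ(G) = 8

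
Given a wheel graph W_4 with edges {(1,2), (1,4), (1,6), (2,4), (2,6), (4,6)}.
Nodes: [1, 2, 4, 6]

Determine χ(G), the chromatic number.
Clique number ω(G) = 4 (lower bound: χ ≥ ω).
The clique on [1, 2, 4, 6] has size 4, forcing χ ≥ 4, and the coloring below uses 4 colors, so χ(G) = 4.
A valid 4-coloring: color 1: [6]; color 2: [2]; color 3: [4]; color 4: [1].

χ(G) = 4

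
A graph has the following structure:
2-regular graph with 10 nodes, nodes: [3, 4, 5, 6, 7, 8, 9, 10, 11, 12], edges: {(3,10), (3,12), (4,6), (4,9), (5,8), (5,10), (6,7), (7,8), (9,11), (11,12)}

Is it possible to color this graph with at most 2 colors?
A valid 2-coloring: color 1: [3, 4, 5, 7, 11]; color 2: [6, 8, 9, 10, 12].
(χ(G) = 2 ≤ 2.)

Yes, G is 2-colorable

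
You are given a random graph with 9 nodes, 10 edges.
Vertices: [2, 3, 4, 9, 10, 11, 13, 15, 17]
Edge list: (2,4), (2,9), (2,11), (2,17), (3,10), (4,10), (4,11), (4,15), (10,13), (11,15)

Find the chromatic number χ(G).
Clique number ω(G) = 3 (lower bound: χ ≥ ω).
The clique on [2, 4, 11] has size 3, forcing χ ≥ 3, and the coloring below uses 3 colors, so χ(G) = 3.
A valid 3-coloring: color 1: [3, 4, 9, 13, 17]; color 2: [2, 10, 15]; color 3: [11].

χ(G) = 3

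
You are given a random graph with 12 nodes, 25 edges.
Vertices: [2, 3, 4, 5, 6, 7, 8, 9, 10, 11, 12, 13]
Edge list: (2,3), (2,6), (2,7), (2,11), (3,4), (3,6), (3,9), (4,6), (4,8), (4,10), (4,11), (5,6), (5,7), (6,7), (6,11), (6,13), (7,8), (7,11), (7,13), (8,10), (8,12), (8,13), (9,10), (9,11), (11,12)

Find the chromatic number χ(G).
Clique number ω(G) = 4 (lower bound: χ ≥ ω).
The clique on [2, 6, 7, 11] has size 4, forcing χ ≥ 4, and the coloring below uses 4 colors, so χ(G) = 4.
A valid 4-coloring: color 1: [6, 8, 9]; color 2: [3, 5, 10, 11, 13]; color 3: [4, 7, 12]; color 4: [2].

χ(G) = 4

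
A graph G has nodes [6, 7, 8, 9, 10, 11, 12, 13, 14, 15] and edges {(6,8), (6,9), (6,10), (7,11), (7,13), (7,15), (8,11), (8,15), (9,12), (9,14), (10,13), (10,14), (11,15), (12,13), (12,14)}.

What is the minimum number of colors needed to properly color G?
Clique number ω(G) = 3 (lower bound: χ ≥ ω).
The clique on [7, 11, 15] has size 3, forcing χ ≥ 3, and the coloring below uses 3 colors, so χ(G) = 3.
A valid 3-coloring: color 1: [6, 11, 12]; color 2: [7, 8, 9, 10]; color 3: [13, 14, 15].

χ(G) = 3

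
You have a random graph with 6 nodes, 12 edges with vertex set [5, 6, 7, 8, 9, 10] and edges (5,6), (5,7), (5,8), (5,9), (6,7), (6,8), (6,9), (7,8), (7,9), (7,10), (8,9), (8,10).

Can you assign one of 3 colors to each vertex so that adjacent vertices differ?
The clique on vertices [5, 6, 7, 8, 9] has size 5 > 3, so it alone needs 5 colors.

No, G is not 3-colorable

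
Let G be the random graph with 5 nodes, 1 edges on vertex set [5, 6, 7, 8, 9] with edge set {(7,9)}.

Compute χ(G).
Clique number ω(G) = 2 (lower bound: χ ≥ ω).
The graph is bipartite (no odd cycle), so 2 colors suffice: χ(G) = 2.
A valid 2-coloring: color 1: [5, 6, 7, 8]; color 2: [9].

χ(G) = 2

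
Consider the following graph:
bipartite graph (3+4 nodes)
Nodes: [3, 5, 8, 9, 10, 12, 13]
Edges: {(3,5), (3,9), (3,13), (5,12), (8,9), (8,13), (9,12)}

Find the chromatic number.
Clique number ω(G) = 2 (lower bound: χ ≥ ω).
The graph is bipartite (no odd cycle), so 2 colors suffice: χ(G) = 2.
A valid 2-coloring: color 1: [3, 8, 10, 12]; color 2: [5, 9, 13].

χ(G) = 2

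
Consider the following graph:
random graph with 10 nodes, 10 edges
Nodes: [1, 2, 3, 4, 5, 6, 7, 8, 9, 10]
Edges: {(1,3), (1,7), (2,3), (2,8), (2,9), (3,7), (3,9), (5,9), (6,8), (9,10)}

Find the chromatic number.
Clique number ω(G) = 3 (lower bound: χ ≥ ω).
The clique on [1, 3, 7] has size 3, forcing χ ≥ 3, and the coloring below uses 3 colors, so χ(G) = 3.
A valid 3-coloring: color 1: [1, 4, 8, 9]; color 2: [3, 5, 6, 10]; color 3: [2, 7].

χ(G) = 3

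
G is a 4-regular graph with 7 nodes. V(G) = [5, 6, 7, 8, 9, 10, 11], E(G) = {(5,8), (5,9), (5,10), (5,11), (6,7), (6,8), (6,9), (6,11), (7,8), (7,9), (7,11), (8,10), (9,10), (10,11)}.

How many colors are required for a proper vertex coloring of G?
χ(G) = 3

Clique number ω(G) = 3 (lower bound: χ ≥ ω).
The clique on [5, 8, 10] has size 3, forcing χ ≥ 3, and the coloring below uses 3 colors, so χ(G) = 3.
A valid 3-coloring: color 1: [5, 6]; color 2: [8, 9, 11]; color 3: [7, 10].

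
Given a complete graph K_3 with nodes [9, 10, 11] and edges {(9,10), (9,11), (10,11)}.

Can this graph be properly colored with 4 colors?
Yes, G is 4-colorable

A valid 4-coloring: color 1: [10]; color 2: [11]; color 3: [9].
(χ(G) = 3 ≤ 4.)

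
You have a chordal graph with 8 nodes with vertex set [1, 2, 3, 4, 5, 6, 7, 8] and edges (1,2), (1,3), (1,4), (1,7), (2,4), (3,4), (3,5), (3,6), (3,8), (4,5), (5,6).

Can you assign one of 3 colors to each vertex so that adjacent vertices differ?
Yes, G is 3-colorable

A valid 3-coloring: color 1: [2, 3, 7]; color 2: [4, 6, 8]; color 3: [1, 5].
(χ(G) = 3 ≤ 3.)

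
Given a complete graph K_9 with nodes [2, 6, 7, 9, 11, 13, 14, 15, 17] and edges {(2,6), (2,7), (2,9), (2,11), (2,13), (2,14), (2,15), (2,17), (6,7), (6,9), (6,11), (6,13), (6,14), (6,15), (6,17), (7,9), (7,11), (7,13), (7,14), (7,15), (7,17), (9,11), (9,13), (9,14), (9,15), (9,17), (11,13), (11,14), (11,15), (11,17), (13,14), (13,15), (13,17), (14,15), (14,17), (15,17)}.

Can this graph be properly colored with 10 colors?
A valid 10-coloring: color 1: [14]; color 2: [15]; color 3: [13]; color 4: [7]; color 5: [6]; color 6: [17]; color 7: [11]; color 8: [2]; color 9: [9].
(χ(G) = 9 ≤ 10.)

Yes, G is 10-colorable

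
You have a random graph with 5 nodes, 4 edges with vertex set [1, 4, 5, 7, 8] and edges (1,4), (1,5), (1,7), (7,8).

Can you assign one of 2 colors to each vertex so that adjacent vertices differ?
A valid 2-coloring: color 1: [1, 8]; color 2: [4, 5, 7].
(χ(G) = 2 ≤ 2.)

Yes, G is 2-colorable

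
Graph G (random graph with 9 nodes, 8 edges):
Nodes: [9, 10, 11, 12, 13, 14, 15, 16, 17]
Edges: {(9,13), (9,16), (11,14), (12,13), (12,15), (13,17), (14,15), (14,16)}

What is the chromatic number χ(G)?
Clique number ω(G) = 2 (lower bound: χ ≥ ω).
The graph is bipartite (no odd cycle), so 2 colors suffice: χ(G) = 2.
A valid 2-coloring: color 1: [9, 10, 12, 14, 17]; color 2: [11, 13, 15, 16].

χ(G) = 2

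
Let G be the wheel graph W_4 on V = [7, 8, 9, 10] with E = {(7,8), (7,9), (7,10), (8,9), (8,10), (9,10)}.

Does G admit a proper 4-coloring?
A valid 4-coloring: color 1: [8]; color 2: [7]; color 3: [10]; color 4: [9].
(χ(G) = 4 ≤ 4.)

Yes, G is 4-colorable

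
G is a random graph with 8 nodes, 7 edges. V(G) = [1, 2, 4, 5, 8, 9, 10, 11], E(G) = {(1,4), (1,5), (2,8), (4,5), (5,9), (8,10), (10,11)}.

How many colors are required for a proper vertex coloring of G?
χ(G) = 3

Clique number ω(G) = 3 (lower bound: χ ≥ ω).
The clique on [1, 4, 5] has size 3, forcing χ ≥ 3, and the coloring below uses 3 colors, so χ(G) = 3.
A valid 3-coloring: color 1: [5, 8, 11]; color 2: [1, 2, 9, 10]; color 3: [4].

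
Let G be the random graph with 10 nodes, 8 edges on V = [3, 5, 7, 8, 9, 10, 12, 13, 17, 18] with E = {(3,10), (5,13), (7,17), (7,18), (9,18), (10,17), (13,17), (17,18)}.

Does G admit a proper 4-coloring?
A valid 4-coloring: color 1: [3, 5, 8, 9, 12, 17]; color 2: [10, 13, 18]; color 3: [7].
(χ(G) = 3 ≤ 4.)

Yes, G is 4-colorable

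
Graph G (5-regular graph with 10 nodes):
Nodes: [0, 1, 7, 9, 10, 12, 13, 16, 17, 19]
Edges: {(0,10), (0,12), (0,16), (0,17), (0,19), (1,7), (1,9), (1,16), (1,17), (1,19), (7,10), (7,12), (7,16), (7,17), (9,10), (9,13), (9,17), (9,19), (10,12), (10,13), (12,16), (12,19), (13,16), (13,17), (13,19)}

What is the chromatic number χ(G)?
χ(G) = 3

Clique number ω(G) = 3 (lower bound: χ ≥ ω).
The clique on [0, 12, 16] has size 3, forcing χ ≥ 3, and the coloring below uses 3 colors, so χ(G) = 3.
A valid 3-coloring: color 1: [0, 7, 9]; color 2: [10, 16, 17, 19]; color 3: [1, 12, 13].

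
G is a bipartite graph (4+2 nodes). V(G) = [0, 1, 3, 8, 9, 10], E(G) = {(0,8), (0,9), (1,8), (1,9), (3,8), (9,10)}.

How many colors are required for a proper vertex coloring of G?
χ(G) = 2

Clique number ω(G) = 2 (lower bound: χ ≥ ω).
The graph is bipartite (no odd cycle), so 2 colors suffice: χ(G) = 2.
A valid 2-coloring: color 1: [8, 9]; color 2: [0, 1, 3, 10].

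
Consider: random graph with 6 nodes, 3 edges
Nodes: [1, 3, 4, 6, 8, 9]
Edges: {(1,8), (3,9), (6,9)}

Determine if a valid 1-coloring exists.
Edge (1,8) forces its endpoints to differ, so 1 color is not enough.

No, G is not 1-colorable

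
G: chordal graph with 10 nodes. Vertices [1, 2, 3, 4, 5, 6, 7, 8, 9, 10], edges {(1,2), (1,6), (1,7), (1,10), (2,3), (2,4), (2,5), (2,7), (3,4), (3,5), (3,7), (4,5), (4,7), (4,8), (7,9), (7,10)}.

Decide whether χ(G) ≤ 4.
A valid 4-coloring: color 1: [5, 6, 7, 8]; color 2: [2, 9, 10]; color 3: [1, 4]; color 4: [3].
(χ(G) = 4 ≤ 4.)

Yes, G is 4-colorable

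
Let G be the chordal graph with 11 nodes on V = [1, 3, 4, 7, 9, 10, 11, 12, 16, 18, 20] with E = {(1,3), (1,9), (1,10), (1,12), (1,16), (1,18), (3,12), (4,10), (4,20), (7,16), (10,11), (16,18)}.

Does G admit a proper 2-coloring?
The clique on vertices [1, 3, 12] has size 3 > 2, so it alone needs 3 colors.

No, G is not 2-colorable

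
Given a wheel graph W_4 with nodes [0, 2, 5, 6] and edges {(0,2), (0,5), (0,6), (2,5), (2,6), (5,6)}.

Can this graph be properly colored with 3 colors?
No, G is not 3-colorable

The clique on vertices [0, 2, 5, 6] has size 4 > 3, so it alone needs 4 colors.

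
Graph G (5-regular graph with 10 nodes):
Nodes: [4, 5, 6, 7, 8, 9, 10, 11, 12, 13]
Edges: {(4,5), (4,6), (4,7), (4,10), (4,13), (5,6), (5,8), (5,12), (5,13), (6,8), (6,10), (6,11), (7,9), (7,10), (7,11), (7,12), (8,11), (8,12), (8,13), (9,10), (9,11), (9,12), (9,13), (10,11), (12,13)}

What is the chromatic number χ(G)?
χ(G) = 4

Clique number ω(G) = 4 (lower bound: χ ≥ ω).
The clique on [5, 8, 12, 13] has size 4, forcing χ ≥ 4, and the coloring below uses 4 colors, so χ(G) = 4.
A valid 4-coloring: color 1: [4, 8, 9]; color 2: [5, 11]; color 3: [10, 12]; color 4: [6, 7, 13].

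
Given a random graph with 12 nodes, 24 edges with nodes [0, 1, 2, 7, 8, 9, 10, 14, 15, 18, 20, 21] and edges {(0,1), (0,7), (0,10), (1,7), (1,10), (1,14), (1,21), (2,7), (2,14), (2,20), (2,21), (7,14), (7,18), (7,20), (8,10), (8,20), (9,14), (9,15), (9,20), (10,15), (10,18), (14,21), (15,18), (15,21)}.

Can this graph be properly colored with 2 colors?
No, G is not 2-colorable

The clique on vertices [0, 1, 7] has size 3 > 2, so it alone needs 3 colors.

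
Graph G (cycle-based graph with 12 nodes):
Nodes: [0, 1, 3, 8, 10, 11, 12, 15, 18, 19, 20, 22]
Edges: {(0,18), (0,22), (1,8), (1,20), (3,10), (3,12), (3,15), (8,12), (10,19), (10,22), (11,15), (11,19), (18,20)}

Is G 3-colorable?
Yes, G is 3-colorable

A valid 3-coloring: color 1: [0, 3, 8, 11, 20]; color 2: [1, 10, 12, 15, 18]; color 3: [19, 22].
(χ(G) = 3 ≤ 3.)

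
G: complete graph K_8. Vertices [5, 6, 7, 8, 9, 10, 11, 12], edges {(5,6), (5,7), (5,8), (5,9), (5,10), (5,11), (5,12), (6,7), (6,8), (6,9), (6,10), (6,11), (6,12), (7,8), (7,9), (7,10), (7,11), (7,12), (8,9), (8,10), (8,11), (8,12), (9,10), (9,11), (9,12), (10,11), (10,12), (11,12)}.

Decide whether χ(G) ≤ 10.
A valid 10-coloring: color 1: [10]; color 2: [5]; color 3: [7]; color 4: [12]; color 5: [9]; color 6: [11]; color 7: [6]; color 8: [8].
(χ(G) = 8 ≤ 10.)

Yes, G is 10-colorable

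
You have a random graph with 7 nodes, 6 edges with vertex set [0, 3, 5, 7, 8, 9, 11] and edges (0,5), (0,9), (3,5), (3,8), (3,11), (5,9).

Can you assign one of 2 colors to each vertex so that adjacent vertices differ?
The clique on vertices [0, 5, 9] has size 3 > 2, so it alone needs 3 colors.

No, G is not 2-colorable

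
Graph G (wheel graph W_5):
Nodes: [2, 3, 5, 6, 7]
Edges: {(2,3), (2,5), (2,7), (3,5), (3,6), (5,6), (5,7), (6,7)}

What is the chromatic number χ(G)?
χ(G) = 3

Clique number ω(G) = 3 (lower bound: χ ≥ ω).
The clique on [2, 3, 5] has size 3, forcing χ ≥ 3, and the coloring below uses 3 colors, so χ(G) = 3.
A valid 3-coloring: color 1: [5]; color 2: [2, 6]; color 3: [3, 7].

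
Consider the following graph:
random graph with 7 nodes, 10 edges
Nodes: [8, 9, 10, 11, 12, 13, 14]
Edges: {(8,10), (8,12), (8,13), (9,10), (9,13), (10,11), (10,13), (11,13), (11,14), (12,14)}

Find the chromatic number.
χ(G) = 3

Clique number ω(G) = 3 (lower bound: χ ≥ ω).
The clique on [8, 10, 13] has size 3, forcing χ ≥ 3, and the coloring below uses 3 colors, so χ(G) = 3.
A valid 3-coloring: color 1: [13, 14]; color 2: [10, 12]; color 3: [8, 9, 11].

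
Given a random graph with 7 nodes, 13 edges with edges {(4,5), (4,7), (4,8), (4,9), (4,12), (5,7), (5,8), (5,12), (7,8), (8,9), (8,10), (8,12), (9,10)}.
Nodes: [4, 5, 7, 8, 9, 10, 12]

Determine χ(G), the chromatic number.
Clique number ω(G) = 4 (lower bound: χ ≥ ω).
The clique on [4, 5, 8, 12] has size 4, forcing χ ≥ 4, and the coloring below uses 4 colors, so χ(G) = 4.
A valid 4-coloring: color 1: [8]; color 2: [4, 10]; color 3: [5, 9]; color 4: [7, 12].

χ(G) = 4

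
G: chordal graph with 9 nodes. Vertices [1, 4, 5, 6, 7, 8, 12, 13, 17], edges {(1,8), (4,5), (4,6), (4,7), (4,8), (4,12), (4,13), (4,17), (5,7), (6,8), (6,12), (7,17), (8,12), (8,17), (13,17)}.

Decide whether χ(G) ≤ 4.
Yes, G is 4-colorable

A valid 4-coloring: color 1: [1, 4]; color 2: [7, 8, 13]; color 3: [5, 12, 17]; color 4: [6].
(χ(G) = 4 ≤ 4.)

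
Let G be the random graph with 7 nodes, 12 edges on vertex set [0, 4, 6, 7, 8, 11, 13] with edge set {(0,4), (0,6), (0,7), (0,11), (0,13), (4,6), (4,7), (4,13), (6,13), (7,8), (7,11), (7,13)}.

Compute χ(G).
Clique number ω(G) = 4 (lower bound: χ ≥ ω).
The clique on [0, 4, 6, 13] has size 4, forcing χ ≥ 4, and the coloring below uses 4 colors, so χ(G) = 4.
A valid 4-coloring: color 1: [6, 7]; color 2: [0, 8]; color 3: [11, 13]; color 4: [4].

χ(G) = 4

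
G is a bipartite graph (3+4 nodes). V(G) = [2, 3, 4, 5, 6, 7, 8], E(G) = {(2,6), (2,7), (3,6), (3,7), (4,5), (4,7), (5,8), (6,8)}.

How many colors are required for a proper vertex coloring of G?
χ(G) = 2

Clique number ω(G) = 2 (lower bound: χ ≥ ω).
The graph is bipartite (no odd cycle), so 2 colors suffice: χ(G) = 2.
A valid 2-coloring: color 1: [5, 6, 7]; color 2: [2, 3, 4, 8].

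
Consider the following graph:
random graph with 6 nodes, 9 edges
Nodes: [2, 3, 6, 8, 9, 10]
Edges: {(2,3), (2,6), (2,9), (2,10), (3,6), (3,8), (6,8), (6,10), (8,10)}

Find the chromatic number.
χ(G) = 3

Clique number ω(G) = 3 (lower bound: χ ≥ ω).
The clique on [6, 8, 10] has size 3, forcing χ ≥ 3, and the coloring below uses 3 colors, so χ(G) = 3.
A valid 3-coloring: color 1: [2, 8]; color 2: [6, 9]; color 3: [3, 10].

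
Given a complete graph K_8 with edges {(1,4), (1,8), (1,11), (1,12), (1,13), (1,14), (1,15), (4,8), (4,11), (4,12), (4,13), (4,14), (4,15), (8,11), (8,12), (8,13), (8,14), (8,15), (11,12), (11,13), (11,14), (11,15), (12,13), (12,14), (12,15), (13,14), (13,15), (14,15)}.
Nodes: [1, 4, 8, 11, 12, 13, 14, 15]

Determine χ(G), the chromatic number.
Clique number ω(G) = 8 (lower bound: χ ≥ ω).
The clique on [1, 4, 8, 11, 12, 13, 14, 15] has size 8, forcing χ ≥ 8, and the coloring below uses 8 colors, so χ(G) = 8.
A valid 8-coloring: color 1: [14]; color 2: [11]; color 3: [4]; color 4: [12]; color 5: [13]; color 6: [15]; color 7: [1]; color 8: [8].

χ(G) = 8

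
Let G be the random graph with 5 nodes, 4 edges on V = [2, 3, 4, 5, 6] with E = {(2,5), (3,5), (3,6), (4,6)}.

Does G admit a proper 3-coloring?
A valid 3-coloring: color 1: [2, 3, 4]; color 2: [5, 6].
(χ(G) = 2 ≤ 3.)

Yes, G is 3-colorable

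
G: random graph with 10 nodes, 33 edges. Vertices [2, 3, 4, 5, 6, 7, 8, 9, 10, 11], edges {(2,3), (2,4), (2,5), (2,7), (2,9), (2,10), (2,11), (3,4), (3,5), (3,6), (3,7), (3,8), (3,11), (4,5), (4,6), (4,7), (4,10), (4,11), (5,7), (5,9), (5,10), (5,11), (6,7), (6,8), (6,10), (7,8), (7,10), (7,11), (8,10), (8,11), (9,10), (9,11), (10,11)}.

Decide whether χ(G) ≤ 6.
A valid 6-coloring: color 1: [3, 10]; color 2: [7, 9]; color 3: [6, 11]; color 4: [5, 8]; color 5: [2]; color 6: [4].
(χ(G) = 6 ≤ 6.)

Yes, G is 6-colorable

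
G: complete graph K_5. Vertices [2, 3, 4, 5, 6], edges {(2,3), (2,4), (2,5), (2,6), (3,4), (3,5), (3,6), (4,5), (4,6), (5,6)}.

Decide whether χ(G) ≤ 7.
A valid 7-coloring: color 1: [3]; color 2: [2]; color 3: [4]; color 4: [6]; color 5: [5].
(χ(G) = 5 ≤ 7.)

Yes, G is 7-colorable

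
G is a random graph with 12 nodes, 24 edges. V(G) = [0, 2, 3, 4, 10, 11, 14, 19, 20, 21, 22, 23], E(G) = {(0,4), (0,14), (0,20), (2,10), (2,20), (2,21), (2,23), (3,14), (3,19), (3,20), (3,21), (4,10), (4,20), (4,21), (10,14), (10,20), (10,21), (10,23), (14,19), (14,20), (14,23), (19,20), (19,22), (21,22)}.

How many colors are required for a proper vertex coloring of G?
χ(G) = 4

Clique number ω(G) = 4 (lower bound: χ ≥ ω).
The clique on [3, 14, 19, 20] has size 4, forcing χ ≥ 4, and the coloring below uses 4 colors, so χ(G) = 4.
A valid 4-coloring: color 1: [11, 20, 21, 23]; color 2: [0, 3, 10, 22]; color 3: [2, 4, 14]; color 4: [19].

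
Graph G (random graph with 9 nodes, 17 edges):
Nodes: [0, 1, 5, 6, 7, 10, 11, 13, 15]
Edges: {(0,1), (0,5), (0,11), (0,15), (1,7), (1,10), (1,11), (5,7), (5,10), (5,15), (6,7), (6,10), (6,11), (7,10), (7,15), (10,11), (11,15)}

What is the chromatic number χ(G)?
Clique number ω(G) = 3 (lower bound: χ ≥ ω).
Suppose a proper 3-coloring c exists. The clique [0, 1, 11] takes 3 distinct colors; by symmetry let c(0) = 1, c(1) = 2, c(11) = 3.
- Vertex 10: neighbors [1, 11] already have colors [2, 3] ⇒ c(10) = 1.
- Vertex 7: neighbors [10, 1] already have colors [1, 2] ⇒ c(7) = 3.
- Vertex 5: neighbors [0, 7] already have colors [1, 3] ⇒ c(5) = 2.
- Vertex 15: neighbors [0, 5, 7] already have colors [1, 2, 3] — all 3 colors blocked. Contradiction.
The forced assignments end in a contradiction, so G has no proper 3-coloring (χ ≥ 4).
The coloring below uses 4 colors, so χ(G) = 4.
A valid 4-coloring: color 1: [7, 11, 13]; color 2: [10, 15]; color 3: [1, 5, 6]; color 4: [0].

χ(G) = 4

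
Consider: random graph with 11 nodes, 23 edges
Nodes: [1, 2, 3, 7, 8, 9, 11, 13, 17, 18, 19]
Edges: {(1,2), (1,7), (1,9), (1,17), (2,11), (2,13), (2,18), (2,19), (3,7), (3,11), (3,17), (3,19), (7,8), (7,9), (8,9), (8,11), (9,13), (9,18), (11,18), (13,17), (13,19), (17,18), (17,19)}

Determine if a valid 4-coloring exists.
A valid 4-coloring: color 1: [2, 7, 17]; color 2: [9, 11, 19]; color 3: [1, 3, 8, 13, 18].
(χ(G) = 3 ≤ 4.)

Yes, G is 4-colorable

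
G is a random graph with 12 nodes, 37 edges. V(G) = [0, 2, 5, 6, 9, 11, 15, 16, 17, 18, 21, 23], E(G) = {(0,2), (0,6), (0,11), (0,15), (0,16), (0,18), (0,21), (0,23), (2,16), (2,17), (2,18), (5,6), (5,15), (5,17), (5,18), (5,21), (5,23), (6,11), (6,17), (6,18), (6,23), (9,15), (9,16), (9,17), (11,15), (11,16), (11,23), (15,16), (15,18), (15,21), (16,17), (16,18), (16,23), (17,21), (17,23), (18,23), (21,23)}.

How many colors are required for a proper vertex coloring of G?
χ(G) = 4

Clique number ω(G) = 4 (lower bound: χ ≥ ω).
The clique on [0, 2, 16, 18] has size 4, forcing χ ≥ 4, and the coloring below uses 4 colors, so χ(G) = 4.
A valid 4-coloring: color 1: [6, 16, 21]; color 2: [2, 15, 23]; color 3: [0, 5, 9]; color 4: [11, 17, 18].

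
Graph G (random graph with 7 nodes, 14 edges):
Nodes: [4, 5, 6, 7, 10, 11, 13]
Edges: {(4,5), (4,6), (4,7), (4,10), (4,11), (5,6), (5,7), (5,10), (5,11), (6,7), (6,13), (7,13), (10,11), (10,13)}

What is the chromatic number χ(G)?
Clique number ω(G) = 4 (lower bound: χ ≥ ω).
The clique on [4, 5, 10, 11] has size 4, forcing χ ≥ 4, and the coloring below uses 4 colors, so χ(G) = 4.
A valid 4-coloring: color 1: [5, 13]; color 2: [4]; color 3: [6, 10]; color 4: [7, 11].

χ(G) = 4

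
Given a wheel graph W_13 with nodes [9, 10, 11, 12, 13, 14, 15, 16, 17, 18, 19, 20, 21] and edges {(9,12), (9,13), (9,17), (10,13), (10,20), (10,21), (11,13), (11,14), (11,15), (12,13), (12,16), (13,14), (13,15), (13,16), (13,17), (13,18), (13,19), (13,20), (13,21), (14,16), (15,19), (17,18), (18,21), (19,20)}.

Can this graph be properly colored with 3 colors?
Yes, G is 3-colorable

A valid 3-coloring: color 1: [13]; color 2: [12, 14, 15, 17, 20, 21]; color 3: [9, 10, 11, 16, 18, 19].
(χ(G) = 3 ≤ 3.)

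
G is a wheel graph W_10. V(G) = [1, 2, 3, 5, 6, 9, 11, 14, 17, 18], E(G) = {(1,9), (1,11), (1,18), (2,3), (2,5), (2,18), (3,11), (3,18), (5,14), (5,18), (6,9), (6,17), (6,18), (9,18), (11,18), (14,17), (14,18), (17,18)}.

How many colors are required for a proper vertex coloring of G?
χ(G) = 4

Clique number ω(G) = 3 (lower bound: χ ≥ ω).
Odd cycle [14, 17, 6, 9, 1, 11, 3, 2, 5] needs 3 colors (χ ≥ 3).
Vertex 18 is adjacent to every vertex of [1, 2, 3, 5, 6, 9, 11, 14, 17], which already need 3 colors among themselves, so 18 needs a new color (χ ≥ 4).
The coloring below uses 4 colors, so χ(G) = 4.
A valid 4-coloring: color 1: [18]; color 2: [1, 2, 6, 14]; color 3: [5, 9, 11, 17]; color 4: [3].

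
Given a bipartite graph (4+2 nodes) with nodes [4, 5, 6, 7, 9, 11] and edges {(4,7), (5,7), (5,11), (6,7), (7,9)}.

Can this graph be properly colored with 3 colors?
Yes, G is 3-colorable

A valid 3-coloring: color 1: [7, 11]; color 2: [4, 5, 6, 9].
(χ(G) = 2 ≤ 3.)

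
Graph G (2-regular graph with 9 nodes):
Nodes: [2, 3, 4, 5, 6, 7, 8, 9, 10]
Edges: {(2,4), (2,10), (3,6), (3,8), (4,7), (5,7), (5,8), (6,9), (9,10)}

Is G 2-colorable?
Odd cycle [3, 6, 9, 10, 2, 4, 7, 5, 8] needs 3 colors (χ ≥ 3).
Hence χ(G) ≥ 3 > 2, so no proper 2-coloring exists.

No, G is not 2-colorable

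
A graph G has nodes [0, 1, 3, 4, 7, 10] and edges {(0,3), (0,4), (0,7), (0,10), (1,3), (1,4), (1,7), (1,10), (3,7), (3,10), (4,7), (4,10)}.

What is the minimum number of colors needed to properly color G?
χ(G) = 3

Clique number ω(G) = 3 (lower bound: χ ≥ ω).
The clique on [0, 3, 10] has size 3, forcing χ ≥ 3, and the coloring below uses 3 colors, so χ(G) = 3.
A valid 3-coloring: color 1: [7, 10]; color 2: [3, 4]; color 3: [0, 1].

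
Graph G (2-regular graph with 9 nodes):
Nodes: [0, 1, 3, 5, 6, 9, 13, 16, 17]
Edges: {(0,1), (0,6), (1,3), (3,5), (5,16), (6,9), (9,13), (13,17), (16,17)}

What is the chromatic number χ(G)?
χ(G) = 3

Clique number ω(G) = 2 (lower bound: χ ≥ ω).
Odd cycle [17, 16, 5, 3, 1, 0, 6, 9, 13] needs 3 colors (χ ≥ 3).
The coloring below uses 3 colors, so χ(G) = 3.
A valid 3-coloring: color 1: [1, 5, 9, 17]; color 2: [0, 3, 13, 16]; color 3: [6].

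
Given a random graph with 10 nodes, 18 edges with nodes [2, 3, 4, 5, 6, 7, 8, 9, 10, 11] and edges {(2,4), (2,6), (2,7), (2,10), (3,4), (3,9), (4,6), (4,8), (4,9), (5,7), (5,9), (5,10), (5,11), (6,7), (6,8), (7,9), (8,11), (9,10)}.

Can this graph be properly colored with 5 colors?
Yes, G is 5-colorable

A valid 5-coloring: color 1: [4, 7, 10, 11]; color 2: [2, 8, 9]; color 3: [3, 5, 6].
(χ(G) = 3 ≤ 5.)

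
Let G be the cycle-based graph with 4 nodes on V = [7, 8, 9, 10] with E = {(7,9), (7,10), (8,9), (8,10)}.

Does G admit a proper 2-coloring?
Yes, G is 2-colorable

A valid 2-coloring: color 1: [7, 8]; color 2: [9, 10].
(χ(G) = 2 ≤ 2.)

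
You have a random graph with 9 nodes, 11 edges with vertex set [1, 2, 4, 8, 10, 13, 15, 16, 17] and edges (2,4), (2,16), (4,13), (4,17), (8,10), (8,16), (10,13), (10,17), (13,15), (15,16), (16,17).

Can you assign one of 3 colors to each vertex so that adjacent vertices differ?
A valid 3-coloring: color 1: [1, 4, 10, 16]; color 2: [2, 8, 13, 17]; color 3: [15].
(χ(G) = 3 ≤ 3.)

Yes, G is 3-colorable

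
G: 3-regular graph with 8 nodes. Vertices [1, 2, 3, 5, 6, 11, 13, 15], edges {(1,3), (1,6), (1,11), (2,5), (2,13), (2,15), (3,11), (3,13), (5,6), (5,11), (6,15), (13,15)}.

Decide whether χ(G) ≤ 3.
A valid 3-coloring: color 1: [1, 5, 15]; color 2: [2, 3, 6]; color 3: [11, 13].
(χ(G) = 3 ≤ 3.)

Yes, G is 3-colorable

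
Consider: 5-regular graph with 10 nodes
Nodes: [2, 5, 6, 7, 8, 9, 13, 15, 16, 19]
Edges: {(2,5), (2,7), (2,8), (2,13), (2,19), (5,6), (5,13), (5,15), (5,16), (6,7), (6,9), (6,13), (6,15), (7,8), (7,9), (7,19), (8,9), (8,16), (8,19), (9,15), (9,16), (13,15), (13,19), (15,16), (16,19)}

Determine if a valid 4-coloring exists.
Yes, G is 4-colorable

A valid 4-coloring: color 1: [7, 13, 16]; color 2: [5, 9, 19]; color 3: [2, 15]; color 4: [6, 8].
(χ(G) = 4 ≤ 4.)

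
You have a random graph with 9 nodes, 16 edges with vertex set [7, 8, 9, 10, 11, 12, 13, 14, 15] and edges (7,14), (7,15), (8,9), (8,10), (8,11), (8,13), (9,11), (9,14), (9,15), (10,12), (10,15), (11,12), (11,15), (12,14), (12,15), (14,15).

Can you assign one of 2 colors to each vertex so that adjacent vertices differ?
The clique on vertices [8, 9, 11] has size 3 > 2, so it alone needs 3 colors.

No, G is not 2-colorable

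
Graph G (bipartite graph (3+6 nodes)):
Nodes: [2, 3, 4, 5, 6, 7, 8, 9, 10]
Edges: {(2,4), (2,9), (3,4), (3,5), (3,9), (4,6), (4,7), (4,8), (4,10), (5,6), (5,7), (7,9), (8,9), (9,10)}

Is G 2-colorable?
Yes, G is 2-colorable

A valid 2-coloring: color 1: [4, 5, 9]; color 2: [2, 3, 6, 7, 8, 10].
(χ(G) = 2 ≤ 2.)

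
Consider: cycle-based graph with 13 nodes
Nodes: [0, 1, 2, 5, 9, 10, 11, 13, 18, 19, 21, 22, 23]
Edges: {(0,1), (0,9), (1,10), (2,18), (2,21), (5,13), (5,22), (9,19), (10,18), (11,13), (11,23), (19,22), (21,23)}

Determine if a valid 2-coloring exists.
Odd cycle [22, 5, 13, 11, 23, 21, 2, 18, 10, 1, 0, 9, 19] needs 3 colors (χ ≥ 3).
Hence χ(G) ≥ 3 > 2, so no proper 2-coloring exists.

No, G is not 2-colorable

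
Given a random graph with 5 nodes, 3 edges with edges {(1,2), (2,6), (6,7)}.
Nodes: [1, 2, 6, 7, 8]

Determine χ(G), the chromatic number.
χ(G) = 2

Clique number ω(G) = 2 (lower bound: χ ≥ ω).
The graph is bipartite (no odd cycle), so 2 colors suffice: χ(G) = 2.
A valid 2-coloring: color 1: [1, 6, 8]; color 2: [2, 7].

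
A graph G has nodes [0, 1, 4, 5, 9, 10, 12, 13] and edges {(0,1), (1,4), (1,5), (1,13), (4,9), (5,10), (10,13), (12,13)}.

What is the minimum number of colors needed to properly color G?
χ(G) = 2

Clique number ω(G) = 2 (lower bound: χ ≥ ω).
The graph is bipartite (no odd cycle), so 2 colors suffice: χ(G) = 2.
A valid 2-coloring: color 1: [1, 9, 10, 12]; color 2: [0, 4, 5, 13].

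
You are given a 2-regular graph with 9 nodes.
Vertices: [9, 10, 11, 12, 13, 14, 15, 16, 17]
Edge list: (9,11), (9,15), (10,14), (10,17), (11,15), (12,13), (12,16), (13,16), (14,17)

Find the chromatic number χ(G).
Clique number ω(G) = 3 (lower bound: χ ≥ ω).
The clique on [9, 11, 15] has size 3, forcing χ ≥ 3, and the coloring below uses 3 colors, so χ(G) = 3.
A valid 3-coloring: color 1: [12, 14, 15]; color 2: [9, 10, 13]; color 3: [11, 16, 17].

χ(G) = 3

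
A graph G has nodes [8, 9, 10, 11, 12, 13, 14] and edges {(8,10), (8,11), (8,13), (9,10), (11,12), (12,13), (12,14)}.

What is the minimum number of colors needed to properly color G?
Clique number ω(G) = 2 (lower bound: χ ≥ ω).
The graph is bipartite (no odd cycle), so 2 colors suffice: χ(G) = 2.
A valid 2-coloring: color 1: [8, 9, 12]; color 2: [10, 11, 13, 14].

χ(G) = 2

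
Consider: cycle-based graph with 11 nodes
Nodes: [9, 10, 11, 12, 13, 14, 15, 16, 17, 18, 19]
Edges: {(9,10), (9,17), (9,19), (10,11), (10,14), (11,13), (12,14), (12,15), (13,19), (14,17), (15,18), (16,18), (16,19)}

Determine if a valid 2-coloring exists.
No, G is not 2-colorable

Odd cycle [13, 19, 9, 10, 11] needs 3 colors (χ ≥ 3).
Hence χ(G) ≥ 3 > 2, so no proper 2-coloring exists.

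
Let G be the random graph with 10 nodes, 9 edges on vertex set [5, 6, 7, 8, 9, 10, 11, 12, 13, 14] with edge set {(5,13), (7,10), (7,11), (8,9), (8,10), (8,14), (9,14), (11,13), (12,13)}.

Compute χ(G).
χ(G) = 3

Clique number ω(G) = 3 (lower bound: χ ≥ ω).
The clique on [8, 9, 14] has size 3, forcing χ ≥ 3, and the coloring below uses 3 colors, so χ(G) = 3.
A valid 3-coloring: color 1: [6, 7, 8, 13]; color 2: [5, 9, 10, 11, 12]; color 3: [14].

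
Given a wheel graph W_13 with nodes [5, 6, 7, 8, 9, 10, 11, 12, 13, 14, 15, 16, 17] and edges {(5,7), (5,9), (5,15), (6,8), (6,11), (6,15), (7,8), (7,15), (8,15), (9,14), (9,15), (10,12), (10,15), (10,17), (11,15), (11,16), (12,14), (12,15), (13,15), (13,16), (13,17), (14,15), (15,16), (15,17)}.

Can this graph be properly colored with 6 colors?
A valid 6-coloring: color 1: [15]; color 2: [6, 7, 9, 12, 16, 17]; color 3: [5, 8, 10, 11, 13, 14].
(χ(G) = 3 ≤ 6.)

Yes, G is 6-colorable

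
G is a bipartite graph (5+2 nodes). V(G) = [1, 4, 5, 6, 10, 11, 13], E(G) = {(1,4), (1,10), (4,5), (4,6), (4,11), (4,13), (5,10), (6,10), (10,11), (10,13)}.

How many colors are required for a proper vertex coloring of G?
Clique number ω(G) = 2 (lower bound: χ ≥ ω).
The graph is bipartite (no odd cycle), so 2 colors suffice: χ(G) = 2.
A valid 2-coloring: color 1: [4, 10]; color 2: [1, 5, 6, 11, 13].

χ(G) = 2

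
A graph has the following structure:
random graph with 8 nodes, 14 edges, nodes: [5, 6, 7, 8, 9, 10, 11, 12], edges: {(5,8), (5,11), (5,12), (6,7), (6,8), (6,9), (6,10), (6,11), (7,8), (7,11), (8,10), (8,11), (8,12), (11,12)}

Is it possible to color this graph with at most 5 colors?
Yes, G is 5-colorable

A valid 5-coloring: color 1: [8, 9]; color 2: [5, 6]; color 3: [10, 11]; color 4: [7, 12].
(χ(G) = 4 ≤ 5.)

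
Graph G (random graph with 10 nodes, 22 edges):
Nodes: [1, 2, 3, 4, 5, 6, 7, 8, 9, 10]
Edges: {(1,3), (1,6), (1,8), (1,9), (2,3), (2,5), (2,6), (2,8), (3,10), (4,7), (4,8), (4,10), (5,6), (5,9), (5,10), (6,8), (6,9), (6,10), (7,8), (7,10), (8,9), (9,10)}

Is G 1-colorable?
The clique on vertices [1, 6, 8, 9] has size 4 > 1, so it alone needs 4 colors.

No, G is not 1-colorable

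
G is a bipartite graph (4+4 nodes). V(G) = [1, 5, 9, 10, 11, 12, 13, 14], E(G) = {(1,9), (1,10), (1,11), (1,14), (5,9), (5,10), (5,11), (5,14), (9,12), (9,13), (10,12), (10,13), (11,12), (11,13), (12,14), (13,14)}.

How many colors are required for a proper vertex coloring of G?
χ(G) = 2

Clique number ω(G) = 2 (lower bound: χ ≥ ω).
The graph is bipartite (no odd cycle), so 2 colors suffice: χ(G) = 2.
A valid 2-coloring: color 1: [1, 5, 12, 13]; color 2: [9, 10, 11, 14].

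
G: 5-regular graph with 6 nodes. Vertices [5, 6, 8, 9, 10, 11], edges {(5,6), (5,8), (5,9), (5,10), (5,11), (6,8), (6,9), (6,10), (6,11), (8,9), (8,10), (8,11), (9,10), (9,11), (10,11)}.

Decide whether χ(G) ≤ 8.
Yes, G is 8-colorable

A valid 8-coloring: color 1: [11]; color 2: [9]; color 3: [5]; color 4: [6]; color 5: [10]; color 6: [8].
(χ(G) = 6 ≤ 8.)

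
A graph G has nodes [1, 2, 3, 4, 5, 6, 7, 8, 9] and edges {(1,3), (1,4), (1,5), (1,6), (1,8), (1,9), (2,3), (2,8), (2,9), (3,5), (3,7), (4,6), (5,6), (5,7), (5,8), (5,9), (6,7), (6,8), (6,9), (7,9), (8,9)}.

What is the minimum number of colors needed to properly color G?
χ(G) = 5

Clique number ω(G) = 5 (lower bound: χ ≥ ω).
The clique on [1, 5, 6, 8, 9] has size 5, forcing χ ≥ 5, and the coloring below uses 5 colors, so χ(G) = 5.
A valid 5-coloring: color 1: [1, 2, 7]; color 2: [3, 4, 9]; color 3: [6]; color 4: [5]; color 5: [8].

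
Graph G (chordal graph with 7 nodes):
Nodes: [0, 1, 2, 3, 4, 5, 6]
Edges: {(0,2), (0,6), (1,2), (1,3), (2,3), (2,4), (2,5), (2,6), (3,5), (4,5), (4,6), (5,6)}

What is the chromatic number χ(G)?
Clique number ω(G) = 4 (lower bound: χ ≥ ω).
The clique on [2, 4, 5, 6] has size 4, forcing χ ≥ 4, and the coloring below uses 4 colors, so χ(G) = 4.
A valid 4-coloring: color 1: [2]; color 2: [0, 1, 5]; color 3: [3, 6]; color 4: [4].

χ(G) = 4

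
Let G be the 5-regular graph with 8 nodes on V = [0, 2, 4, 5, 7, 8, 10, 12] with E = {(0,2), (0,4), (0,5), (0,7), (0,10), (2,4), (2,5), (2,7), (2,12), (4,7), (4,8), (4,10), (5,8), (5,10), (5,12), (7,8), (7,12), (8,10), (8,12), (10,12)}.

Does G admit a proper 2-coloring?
The clique on vertices [0, 2, 4, 7] has size 4 > 2, so it alone needs 4 colors.

No, G is not 2-colorable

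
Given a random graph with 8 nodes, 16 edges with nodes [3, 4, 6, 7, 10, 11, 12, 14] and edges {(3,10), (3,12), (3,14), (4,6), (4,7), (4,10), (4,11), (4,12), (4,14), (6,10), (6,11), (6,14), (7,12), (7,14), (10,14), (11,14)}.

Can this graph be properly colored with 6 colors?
A valid 6-coloring: color 1: [3, 4]; color 2: [12, 14]; color 3: [6, 7]; color 4: [10, 11].
(χ(G) = 4 ≤ 6.)

Yes, G is 6-colorable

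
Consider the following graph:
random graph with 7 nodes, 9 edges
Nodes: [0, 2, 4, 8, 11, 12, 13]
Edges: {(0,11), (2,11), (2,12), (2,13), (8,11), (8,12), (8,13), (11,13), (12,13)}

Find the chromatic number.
χ(G) = 3

Clique number ω(G) = 3 (lower bound: χ ≥ ω).
The clique on [8, 11, 13] has size 3, forcing χ ≥ 3, and the coloring below uses 3 colors, so χ(G) = 3.
A valid 3-coloring: color 1: [0, 4, 13]; color 2: [11, 12]; color 3: [2, 8].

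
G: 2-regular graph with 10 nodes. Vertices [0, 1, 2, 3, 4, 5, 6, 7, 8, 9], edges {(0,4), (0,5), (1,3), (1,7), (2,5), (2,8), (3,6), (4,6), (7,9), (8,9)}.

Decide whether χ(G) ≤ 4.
Yes, G is 4-colorable

A valid 4-coloring: color 1: [0, 1, 2, 6, 9]; color 2: [3, 4, 5, 7, 8].
(χ(G) = 2 ≤ 4.)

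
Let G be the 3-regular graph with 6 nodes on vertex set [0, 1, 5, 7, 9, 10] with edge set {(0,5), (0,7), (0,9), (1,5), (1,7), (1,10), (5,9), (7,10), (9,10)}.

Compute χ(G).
χ(G) = 3

Clique number ω(G) = 3 (lower bound: χ ≥ ω).
The clique on [0, 5, 9] has size 3, forcing χ ≥ 3, and the coloring below uses 3 colors, so χ(G) = 3.
A valid 3-coloring: color 1: [0, 10]; color 2: [5, 7]; color 3: [1, 9].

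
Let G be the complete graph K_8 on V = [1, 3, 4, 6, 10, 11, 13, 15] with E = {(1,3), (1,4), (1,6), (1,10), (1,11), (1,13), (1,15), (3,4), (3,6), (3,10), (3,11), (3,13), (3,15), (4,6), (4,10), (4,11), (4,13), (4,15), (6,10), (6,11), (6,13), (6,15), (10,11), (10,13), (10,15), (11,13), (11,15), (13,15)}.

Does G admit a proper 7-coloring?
No, G is not 7-colorable

The clique on vertices [1, 3, 4, 6, 10, 11, 13, 15] has size 8 > 7, so it alone needs 8 colors.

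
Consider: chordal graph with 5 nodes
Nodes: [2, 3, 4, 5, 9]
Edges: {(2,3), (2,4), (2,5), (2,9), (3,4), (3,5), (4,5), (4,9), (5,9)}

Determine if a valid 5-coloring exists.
A valid 5-coloring: color 1: [2]; color 2: [5]; color 3: [4]; color 4: [3, 9].
(χ(G) = 4 ≤ 5.)

Yes, G is 5-colorable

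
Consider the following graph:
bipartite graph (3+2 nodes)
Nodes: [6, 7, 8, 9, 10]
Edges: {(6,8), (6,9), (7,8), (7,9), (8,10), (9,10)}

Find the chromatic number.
Clique number ω(G) = 2 (lower bound: χ ≥ ω).
The graph is bipartite (no odd cycle), so 2 colors suffice: χ(G) = 2.
A valid 2-coloring: color 1: [8, 9]; color 2: [6, 7, 10].

χ(G) = 2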